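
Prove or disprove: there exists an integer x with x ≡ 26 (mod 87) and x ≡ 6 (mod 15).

Both moduli are multiples of 3 = gcd(87, 15), so any solution would satisfy x ≡ 26 and x ≡ 6 modulo 3 simultaneously.
However 26 ≡ 2 and 6 ≡ 0 (mod 3), and 2 ≠ 0.
Therefore no such x exists.

There is no such integer.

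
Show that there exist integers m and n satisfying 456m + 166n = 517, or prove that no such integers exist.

No, no such integers exist.

Any value of 456m + 166n is a multiple of gcd(456, 166) = 2.
But 517 = 2·258 + 1, so 2 ∤ 517.
Hence no integers m, n satisfy the equation.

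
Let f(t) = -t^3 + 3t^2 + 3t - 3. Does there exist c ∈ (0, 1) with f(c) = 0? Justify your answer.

f(0) = -3 and f(1) = 2, which have opposite signs.
f is continuous everywhere (it is a polynomial), in particular on [0, 1].
So by the Intermediate Value Theorem there is a c strictly between 0 and 1 with f(c) = 0.

Yes, such a c exists.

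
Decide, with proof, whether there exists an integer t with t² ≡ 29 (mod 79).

No, no such integer exists.

Apply Euler's criterion with the prime 79: 29 is a quadratic residue iff 29^39 ≡ 1 (mod 79), and a non-residue iff it is ≡ −1.
Squaring successively (mod 79): 29^2 = 841 ≡ 51; 29^4 ≡ 51² = 2601 ≡ 73; 29^8 ≡ 73² = 5329 ≡ 36; 29^16 ≡ 36² = 1296 ≡ 32; 29^32 ≡ 32² = 1024 ≡ 76.
Since 39 = 32 + 4 + 2 + 1, 29^39 ≡ 76 · 73 · 51 · 29; multiplying out mod 79: 76·73 = 5548 ≡ 18, then 18·51 = 918 ≡ 49, then 49·29 = 1421 ≡ 78. Thus 29^39 ≡ 78 ≡ −1 (mod 79).
By Euler's criterion 29 is a quadratic non-residue mod 79: no t satisfies t² ≡ 29 (mod 79).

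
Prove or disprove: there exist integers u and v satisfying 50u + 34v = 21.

gcd(50, 34) = 2, so every integer of the form 50u + 34v is a multiple of 2.
But 21 is not a multiple of 2 (it leaves remainder 1).
Therefore 50u + 34v = 21 has no solution in integers.

No such integers exist.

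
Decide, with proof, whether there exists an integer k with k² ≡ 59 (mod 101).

No, no such integer exists.

101 is prime, so by Euler's criterion 59 is a square mod 101 iff 59^((101−1)/2) = 59^50 ≡ 1 (mod 101).
Repeated squaring mod 101: 59^2 = 3481 ≡ 47; 59^4 ≡ 47² = 2209 ≡ 88; 59^8 ≡ 88² = 7744 ≡ 68; 59^16 ≡ 68² = 4624 ≡ 79; 59^32 ≡ 79² = 6241 ≡ 80.
Since 50 = 32 + 16 + 2, 59^50 ≡ 80 · 79 · 47; multiplying out mod 101: 80·79 = 6320 ≡ 58, then 58·47 = 2726 ≡ 100. Thus 59^50 ≡ 100 ≡ −1 (mod 101).
By Euler's criterion 59 is a quadratic non-residue mod 101: no k satisfies k² ≡ 59 (mod 101).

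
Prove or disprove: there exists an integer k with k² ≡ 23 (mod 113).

Apply Euler's criterion with the prime 113: 23 is a quadratic residue iff 23^56 ≡ 1 (mod 113), and a non-residue iff it is ≡ −1.
Squaring successively (mod 113): 23^2 = 529 ≡ 77; 23^4 ≡ 77² = 5929 ≡ 53; 23^8 ≡ 53² = 2809 ≡ 97; 23^16 ≡ 97² = 9409 ≡ 30; 23^32 ≡ 30² = 900 ≡ 109.
Since 56 = 32 + 16 + 8, 23^56 ≡ 109 · 30 · 97; multiplying out mod 113: 109·30 = 3270 ≡ 106, then 106·97 = 10282 ≡ 112. Thus 23^56 ≡ 112 ≡ −1 (mod 113).
By Euler's criterion 23 is a quadratic non-residue mod 113: no k satisfies k² ≡ 23 (mod 113).

No such integer exists.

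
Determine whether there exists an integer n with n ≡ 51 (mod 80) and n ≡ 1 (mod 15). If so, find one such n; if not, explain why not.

The moduli are not coprime: gcd(80, 15) = 5. Compatibility requires 5 ∣ (1 − 51) = -50, which holds, so solutions exist.
Step through n = 51, 51 + 80, 51 + 2·80, …: the values 51, 131, 211 reduce mod 15 to 6, 11, 1. The value 211 hits 1.
Check: 211 mod 80 = 51, 211 mod 15 = 1. ✓

n = 211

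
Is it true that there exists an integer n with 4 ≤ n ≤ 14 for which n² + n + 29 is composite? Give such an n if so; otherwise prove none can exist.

n = 9

At n = 9: 9² + 9 + 29 = 119 = 7·17, which is composite.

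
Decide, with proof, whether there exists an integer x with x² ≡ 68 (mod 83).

Take x = 63. Then 63² = 3969 = 47·83 + 68, so 63² ≡ 68 (mod 83).

x = 63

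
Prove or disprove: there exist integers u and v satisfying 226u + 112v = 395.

Both 226 and 112 are divisible by gcd(226, 112) = 2, hence so is any combination 226u + 112v.
But 395 = 2·197 + 1, so 2 ∤ 395.
So the equation is unsolvable over ℤ.

No such integers exist.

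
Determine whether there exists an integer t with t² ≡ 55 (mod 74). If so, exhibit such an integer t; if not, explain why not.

The prime 37 divides 74, so t² ≡ 55 (mod 74) would force t² ≡ 55 ≡ 18 (mod 37).
Apply Euler's criterion with the prime 37: 18 is a quadratic residue iff 18^18 ≡ 1 (mod 37), and a non-residue iff it is ≡ −1.
Repeated squaring mod 37: 18^2 = 324 ≡ 28; 18^4 ≡ 28² = 784 ≡ 7; 18^8 ≡ 7² = 49 ≡ 12; 18^16 ≡ 12² = 144 ≡ 33.
Since 18 = 16 + 2, 18^18 ≡ 33 · 28; multiplying out mod 37: 33·28 = 924 ≡ 36. Thus 18^18 ≡ 36 ≡ −1 (mod 37).
The value −1 means 18 is a non-residue modulo 37, so t² ≡ 18 (mod 37) is impossible.
So 18 is not a square mod 37, and hence 55 is not a square mod 74.

No, no such integer exists.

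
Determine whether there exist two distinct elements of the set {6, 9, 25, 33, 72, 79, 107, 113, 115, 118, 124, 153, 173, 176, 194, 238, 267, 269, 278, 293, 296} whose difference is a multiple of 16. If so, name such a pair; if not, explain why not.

6 and 118 are such a pair.

Both 6 and 118 leave remainder 6 on division by 16; their difference 112 = 7·16 is a multiple of 16.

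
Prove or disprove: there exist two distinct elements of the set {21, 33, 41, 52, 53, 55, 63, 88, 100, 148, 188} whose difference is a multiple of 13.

Two integers differ by a multiple of 13 exactly when they have the same residue mod 13. The residues are 21↦8, 33↦7, 41↦2, 52↦0, 53↦1, 55↦3, 63↦11, 88↦10, 100↦9, 148↦5, 188↦6.
These 11 residues are pairwise different, hence no difference of two elements is divisible by 13.

No, no such pair exists.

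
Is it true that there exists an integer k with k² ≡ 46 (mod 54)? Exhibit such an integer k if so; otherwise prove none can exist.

Take k = 44. Then 44² = 1936 = 35·54 + 46, so 44² ≡ 46 (mod 54).

k = 44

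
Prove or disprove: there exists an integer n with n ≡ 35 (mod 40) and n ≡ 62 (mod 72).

There is no such integer.

Reduce both congruences modulo 8, which divides 40 and 72: they say n ≡ 35 (mod 8) and n ≡ 62 (mod 8).
However 35 ≡ 3 and 62 ≡ 6 (mod 8), and 3 ≠ 6.
Therefore no such n exists.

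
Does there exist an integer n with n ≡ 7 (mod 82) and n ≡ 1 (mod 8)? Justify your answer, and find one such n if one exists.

gcd(82, 8) = 2. A simultaneous solution exists iff 7 ≡ 1 (mod 2); here 7 mod 2 = 1 = 1 mod 2, so it does.
The integers ≡ 7 (mod 82) are 7, 89, …; their remainders mod 8 are 7, 1, so n = 89 is the first that is ≡ 1 (mod 8).
Verify: 89 = 1·82 + 7 and 89 = 11·8 + 1. ✓

n = 89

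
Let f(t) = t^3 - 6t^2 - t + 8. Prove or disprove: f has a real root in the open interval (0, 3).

Such a root exists.

f(0) = 8 and f(3) = -22, which have opposite signs.
Since f is a polynomial it is continuous on [0, 3].
By the Intermediate Value Theorem, f takes the value 0 somewhere in the open interval.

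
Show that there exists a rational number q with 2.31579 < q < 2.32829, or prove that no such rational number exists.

q = 51/22

Look for a denominator N such that an integer falls strictly between N·2.31579 and N·2.32829. N = 22 works: 22·2.31579 = 50.94738 < 51 < 51.22238 = 22·2.32829.
So q = 51/22 works: it is a ratio of integers, and dividing 22·2.31579 < 51 < 22·2.32829 through by 22 gives 2.31579 < 51/22 < 2.32829.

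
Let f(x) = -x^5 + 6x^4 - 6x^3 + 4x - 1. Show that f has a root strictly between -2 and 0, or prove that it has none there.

f(-2) = 167 and f(0) = -1, which have opposite signs.
f is continuous everywhere (it is a polynomial), in particular on [-2, 0].
By the Intermediate Value Theorem, f takes the value 0 somewhere in the open interval.

Such a root exists.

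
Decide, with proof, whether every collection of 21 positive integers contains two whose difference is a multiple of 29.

No; for instance {72, 73, 74, 75, 76, 77, 78, 79, 80, 81, 82, 83, 84, 85, 86, 87, 88, 89, 90, 91, 92} is a counterexample.

Take the 21 consecutive integers 72, 73, …, 92: their residues mod 29 are all distinct because 21 ≤ 29.
The differences between them range over 1, …, 20, none of which is divisible by 29.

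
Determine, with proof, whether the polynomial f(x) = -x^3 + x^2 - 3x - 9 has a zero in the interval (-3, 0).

Yes, f has a root in the interval.

f(-3) = 36 and f(0) = -9, which have opposite signs.
As a polynomial, f is continuous on every closed interval.
By the Intermediate Value Theorem f must vanish at some point of (-3, 0).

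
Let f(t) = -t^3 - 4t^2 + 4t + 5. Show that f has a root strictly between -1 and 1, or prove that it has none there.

Yes, f has a root in the interval.

f(-1) = -2 and f(1) = 4, which have opposite signs.
f is continuous everywhere (it is a polynomial), in particular on [-1, 1].
By the Intermediate Value Theorem f must vanish at some point of (-1, 1).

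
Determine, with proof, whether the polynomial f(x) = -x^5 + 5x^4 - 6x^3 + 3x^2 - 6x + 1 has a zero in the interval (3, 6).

Yes, f has a root in the interval.

f(3) = 10 and f(6) = -2519, which have opposite signs.
f is continuous everywhere (it is a polynomial), in particular on [3, 6].
By the Intermediate Value Theorem f must vanish at some point of (3, 6).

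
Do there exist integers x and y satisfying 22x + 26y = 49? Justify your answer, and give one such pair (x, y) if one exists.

No such integers exist.

gcd(22, 26) = 2, so every integer of the form 22x + 26y is a multiple of 2.
But 49 = 2·24 + 1, so 2 ∤ 49.
Hence no integers x, y satisfy the equation.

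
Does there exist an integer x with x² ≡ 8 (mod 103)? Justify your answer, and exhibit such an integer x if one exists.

Take x = 76. Then 76² = 5776 = 56·103 + 8, so 76² ≡ 8 (mod 103).

x = 76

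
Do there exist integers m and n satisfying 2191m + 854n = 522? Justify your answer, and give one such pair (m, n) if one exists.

Both 2191 and 854 are divisible by gcd(2191, 854) = 7, hence so is any combination 2191m + 854n.
But 522 = 7·74 + 4, so 7 ∤ 522.
Hence no integers m, n satisfy the equation.

No, no such integers exist.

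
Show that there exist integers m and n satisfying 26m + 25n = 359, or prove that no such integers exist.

m = 9, n = 5

26 and 25 are coprime, so 26m + 25n ranges over all of ℤ.
Dividing repeatedly: 26 = 1·25 + 1, 25 = 25·1 + 0.
Back-substituting, 1 = 26 − 1·25; that is, 26·1 + 25·(-1) = 1.
Scaling by 359 gives the particular solution (m, n) = (359, -359).
Subtracting 14·25 from m and adding 14·26 to n gives the tidier solution (9, 5).
Indeed 26·9 + 25·5 = 234 + 125 = 359.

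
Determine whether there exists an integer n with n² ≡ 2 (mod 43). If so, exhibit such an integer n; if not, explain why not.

43 is prime, so by Euler's criterion 2 is a square mod 43 iff 2^((43−1)/2) = 2^21 ≡ 1 (mod 43).
Repeated squaring mod 43: 2^2 = 4 ≡ 4; 2^4 ≡ 4² = 16 ≡ 16; 2^8 ≡ 16² = 256 ≡ 41; 2^16 ≡ 41² = 1681 ≡ 4.
Since 21 = 16 + 4 + 1, 2^21 ≡ 4 · 16 · 2; multiplying out mod 43: 4·16 = 64 ≡ 21, then 21·2 = 42 ≡ 42. Thus 2^21 ≡ 42 ≡ −1 (mod 43).
By Euler's criterion 2 is a quadratic non-residue mod 43: no n satisfies n² ≡ 2 (mod 43).

There is no such integer.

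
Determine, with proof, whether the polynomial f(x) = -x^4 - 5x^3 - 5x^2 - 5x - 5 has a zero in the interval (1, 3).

The endpoint values f(1) = -21 and f(3) = -281 are both negative. Claim: f(x) < 0 for every x in (1, 3).
Substitute x = 1 + u, where 0 < u < 2 on the interval. Expanding, f(1 + u) = -u^4 - 9u^3 - 26u^2 - 34u - 21.
The nonzero coefficients here are all negative, so for u > 0 every term is negative (or zero), and the constant term -21 is strictly negative.
So f is strictly negative on (1, 3); no root exists in the interval.

No such root exists.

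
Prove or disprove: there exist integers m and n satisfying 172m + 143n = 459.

172 and 143 are coprime, so 172m + 143n ranges over all of ℤ.
Dividing repeatedly: 172 = 1·143 + 29, 143 = 4·29 + 27, 29 = 1·27 + 2, 27 = 13·2 + 1, 2 = 2·1 + 0.
Working back up the chain: 1 = 27 − 13·2 = 27 − 13·(29 − 1·27) = −13·29 + 14·27 = −13·29 + 14·(143 − 4·29) = 14·143 − 69·29 = 14·143 − 69·(172 − 1·143) = −69·172 + 83·143. So 172·(-69) + 143·83 = 1.
Scaling by 459 gives the particular solution (m, n) = (-31671, 38097).
The general solution is m = -31671 + 143k, n = 38097 − 172k; taking k = 222 gives the smaller pair m = 75, n = -87.
Check: 172·75 + 143·(-87) = 12900 − 12441 = 459. ✓

m = 75, n = -87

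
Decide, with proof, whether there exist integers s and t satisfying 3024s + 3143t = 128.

No, no such integers exist.

gcd(3024, 3143) = 7, so every integer of the form 3024s + 3143t is a multiple of 7.
However 128 leaves remainder 2 on division by 7.
So the equation is unsolvable over ℤ.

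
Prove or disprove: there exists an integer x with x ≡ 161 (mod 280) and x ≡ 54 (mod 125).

No, no such integer exists.

Reduce both congruences modulo 5, which divides 280 and 125: they say x ≡ 161 (mod 5) and x ≡ 54 (mod 5).
However 161 ≡ 1 and 54 ≡ 4 (mod 5), and 1 ≠ 4.
Hence the system has no solution.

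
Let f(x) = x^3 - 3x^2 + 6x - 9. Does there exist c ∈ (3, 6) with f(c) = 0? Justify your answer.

Evaluate at the endpoints: f(3) = 9, f(6) = 135 — same sign (positive).
f'(x) = 3x^2 - 6x + 6 has discriminant (-6)² − 4·3·6 = -36 < 0, so f' has no real roots and is positive for every real x.
So f is strictly increasing; between 3 and 6 its values lie between f(3) = 9 and f(6) = 135, all positive. Therefore f has no root in (3, 6).

f has no root in that interval.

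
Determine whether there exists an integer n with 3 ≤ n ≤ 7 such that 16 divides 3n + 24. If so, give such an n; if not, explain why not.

The values of 3n + 24 for n = 3, 4, …, 7 are 33, 36, 39, 42, 45; reduced mod 16 these are 1, 4, 7, 10, 13.
The residue 0 does not occur, so no n in [3, 7] makes 3n + 24 a multiple of 16.

No such integer n in that range exists.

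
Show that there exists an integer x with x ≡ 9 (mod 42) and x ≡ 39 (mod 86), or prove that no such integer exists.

x = 555

gcd(42, 86) = 2. A simultaneous solution exists iff 9 ≡ 39 (mod 2); here 9 mod 2 = 1 = 39 mod 2, so it does.
Put x = 9 + 42t, so we need 42t ≡ 30 (mod 86), equivalently (divide by 2) 21t ≡ 15 (mod 43).
Since 21·41 = 861 = 20·43 + 1, the inverse of 21 mod 43 is 41.
Therefore t ≡ 41·15 = 615 ≡ 13 (mod 43).
Then x = 9 + 42·13 = 555.
Indeed 555 ≡ 9 (mod 42) and 555 ≡ 39 (mod 86).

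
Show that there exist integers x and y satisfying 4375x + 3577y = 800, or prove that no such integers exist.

gcd(4375, 3577) = 7, so every integer of the form 4375x + 3577y is a multiple of 7.
However 800 leaves remainder 2 on division by 7.
Therefore 4375x + 3577y = 800 has no solution in integers.

There are no such integers.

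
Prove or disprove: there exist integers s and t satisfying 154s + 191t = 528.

154 and 191 are coprime, so 154s + 191t ranges over all of ℤ.
Dividing repeatedly: 191 = 1·154 + 37, 154 = 4·37 + 6, 37 = 6·6 + 1, 6 = 6·1 + 0.
Working back up the chain: 1 = 37 − 6·6 = 37 − 6·(154 − 4·37) = −6·154 + 25·37 = −6·154 + 25·(191 − 1·154) = 25·191 − 31·154. So 154·(-31) + 191·25 = 1.
Scaling by 528 gives the particular solution (s, t) = (-16368, 13200).
Shifting by a multiple of (191, −154) keeps it a solution: s = -16368 + 86·191 = 58, t = 13200 − 86·154 = -44.
Check: 154·58 + 191·(-44) = 8932 − 8404 = 528. ✓

s = 58, t = -44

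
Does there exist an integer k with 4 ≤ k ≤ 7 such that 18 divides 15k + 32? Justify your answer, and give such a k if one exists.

For k = 4, 5, 6, 7 the values of 15k + 32 modulo 18 are 2, 17, 14, 11 respectively.
The residue 0 does not occur, so no k in [4, 7] makes 15k + 32 a multiple of 18.

No such integer k in that range exists.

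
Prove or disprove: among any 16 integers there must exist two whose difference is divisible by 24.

Consider the 16 integers 91, 92, …, 106. They lie in distinct residue classes modulo 24, since 16 ≤ 24.
The differences between them range over 1, …, 15, none of which is divisible by 24.

No; for instance {91, 92, 93, 94, 95, 96, 97, 98, 99, 100, 101, 102, 103, 104, 105, 106} is a counterexample.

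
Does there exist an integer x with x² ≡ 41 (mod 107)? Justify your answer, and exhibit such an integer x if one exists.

x = 24

Take x = 24. Then 24² = 576 = 5·107 + 41, so 24² ≡ 41 (mod 107).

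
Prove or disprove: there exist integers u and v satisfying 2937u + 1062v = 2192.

No, no such integers exist.

gcd(2937, 1062) = 3, so every integer of the form 2937u + 1062v is a multiple of 3.
But 2192 = 3·730 + 2, so 3 ∤ 2192.
Hence no integers u, v satisfy the equation.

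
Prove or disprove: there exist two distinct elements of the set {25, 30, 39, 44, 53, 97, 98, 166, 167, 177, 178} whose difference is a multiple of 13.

There is no such pair.

Residues mod 13: 25↦12, 30↦4, 39↦0, 44↦5, 53↦1, 97↦6, 98↦7, 166↦10, 167↦11, 177↦8, 178↦9.
All 11 residues are distinct, so no two elements differ by a multiple of 13.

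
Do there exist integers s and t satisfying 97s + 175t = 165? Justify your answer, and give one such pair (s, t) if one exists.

s = 45, t = -24

97 and 175 are coprime, so 97s + 175t ranges over all of ℤ.
Dividing repeatedly: 175 = 1·97 + 78, 97 = 1·78 + 19, 78 = 4·19 + 2, 19 = 9·2 + 1, 2 = 2·1 + 0.
Unwinding: 1 = 19 − 9·2 = 19 − 9·(78 − 4·19) = −9·78 + 37·19 = −9·78 + 37·(97 − 1·78) = 37·97 − 46·78 = 37·97 − 46·(175 − 1·97) = −46·175 + 83·97, i.e. 97·83 + 175·(-46) = 1.
Scaling by 165 gives the particular solution (s, t) = (13695, -7590).
The general solution is s = 13695 + 175k, t = -7590 − 97k; taking k = -78 gives the smaller pair s = 45, t = -24.
Check: 97·45 + 175·(-24) = 4365 − 4200 = 165. ✓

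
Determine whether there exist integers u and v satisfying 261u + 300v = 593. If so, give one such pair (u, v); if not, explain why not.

No, no such integers exist.

gcd(261, 300) = 3, so every integer of the form 261u + 300v is a multiple of 3.
But 593 = 3·197 + 2, so 3 ∤ 593.
Therefore 261u + 300v = 593 has no solution in integers.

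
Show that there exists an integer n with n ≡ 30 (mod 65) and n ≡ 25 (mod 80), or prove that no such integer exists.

The moduli are not coprime: gcd(65, 80) = 5. Compatibility requires 5 ∣ (25 − 30) = -5, which holds, so solutions exist.
Write n = 30 + 65t. Then 65t ≡ 25 − 30 ≡ 75 (mod 80); dividing through by 5 gives 13t ≡ 15 (mod 16).
Note 13·5 = 65 ≡ 1 (mod 16) (as 65 − 1 = 4·16), so 13⁻¹ ≡ 5.
Multiplying by 5: t ≡ 5·15 = 75 ≡ 11 (mod 16).
Then n = 30 + 65·11 = 745.
Check: 745 mod 65 = 30, 745 mod 80 = 25. ✓

n = 745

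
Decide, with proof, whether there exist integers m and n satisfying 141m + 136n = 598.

m = 38, n = -35

141 and 136 are coprime, so 141m + 136n ranges over all of ℤ.
Euclidean algorithm: 141 = 1·136 + 5, 136 = 27·5 + 1, 5 = 5·1 + 0.
Working back up the chain: 1 = 136 − 27·5 = 136 − 27·(141 − 1·136) = −27·141 + 28·136. So 141·(-27) + 136·28 = 1.
Multiplying through by 598: m = (-27)·598 = -16146, n = 28·598 = 16744 is a solution.
Adding 119·136 to m and subtracting 119·141 from n gives the tidier solution (38, -35).
Check: 141·38 + 136·(-35) = 5358 − 4760 = 598. ✓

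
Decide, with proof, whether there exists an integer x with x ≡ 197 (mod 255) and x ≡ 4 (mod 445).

Both moduli are multiples of 5 = gcd(255, 445), so any solution would satisfy x ≡ 197 and x ≡ 4 modulo 5 simultaneously.
These are incompatible: 197 − 4 = 193 is not divisible by 5.
So no integer satisfies both congruences.

No such integer exists.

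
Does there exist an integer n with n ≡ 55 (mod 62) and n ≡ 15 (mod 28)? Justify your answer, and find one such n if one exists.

n = 799

Here gcd(62, 28) = 2, and both 55 and 15 leave remainder 1 mod 2, so the system is consistent.
Put n = 55 + 62t, so we need 62t ≡ 16 (mod 28), equivalently (divide by 2) 31t ≡ 8 (mod 14).
31 ≡ 3 (mod 14), so this reads 3t ≡ 8 (mod 14). Invert 3 mod 14 by the Euclidean algorithm: 14 = 4·3 + 2, 3 = 1·2 + 1, 2 = 2·1 + 0; back-substituting, 1 = 3 − 1·2 = 3 − (14 − 4·3) = −14 + 5·3. Hence 3·5 ≡ 1, so 3⁻¹ ≡ 5 (mod 14).
Multiplying by 5: t ≡ 5·8 = 40 ≡ 12 (mod 14).
Then n = 55 + 62·12 = 799.
Indeed 799 ≡ 55 (mod 62) and 799 ≡ 15 (mod 28).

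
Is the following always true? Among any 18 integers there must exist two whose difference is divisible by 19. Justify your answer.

No, the set {66, 67, 68, 69, 70, 71, 72, 73, 74, 75, 76, 77, 78, 79, 80, 81, 82, 83} is a counterexample.

Try 18 consecutive integers, 66, 67, …, 83. Their remainders mod 19 are 9, 10, 11, 12, 13, 14, 15, 16, 17, 18, 0, 1, 2, 3, 4, 5, 6, 7 — pairwise different, as any 18 ≤ 19 consecutive integers have distinct residues.
The differences between them range over 1, …, 17, none of which is divisible by 19.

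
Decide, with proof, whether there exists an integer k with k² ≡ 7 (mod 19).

k = 11 works: 11² = 121, and 121 − 7 = 114 = 6·19.

k = 11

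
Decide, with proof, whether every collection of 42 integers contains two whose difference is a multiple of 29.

Yes, this is always true.

There are exactly 29 possible remainders on division by 29.
With 42 integers and only 29 classes, the pigeonhole principle forces two of them, say a and b, into the same class.
Equal remainders mean a − b ≡ 0 (mod 29), so 29 divides their difference.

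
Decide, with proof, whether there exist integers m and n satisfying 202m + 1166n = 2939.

There are no such integers.

Both 202 and 1166 are divisible by gcd(202, 1166) = 2, hence so is any combination 202m + 1166n.
But 2939 is not a multiple of 2 (it leaves remainder 1).
Therefore 202m + 1166n = 2939 has no solution in integers.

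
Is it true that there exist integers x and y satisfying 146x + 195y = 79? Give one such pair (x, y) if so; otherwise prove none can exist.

146 and 195 are coprime, so 146x + 195y ranges over all of ℤ.
Dividing repeatedly: 195 = 1·146 + 49, 146 = 2·49 + 48, 49 = 1·48 + 1, 48 = 48·1 + 0.
Back-substituting, 1 = 49 − 1·48 = 49 − (146 − 2·49) = −146 + 3·49 = −146 + 3·(195 − 1·146) = 3·195 − 4·146; that is, 146·(-4) + 195·3 = 1.
Times 79: 146·(-316) + 195·237 = 79, so (-316, 237) solves it.
The general solution is x = -316 + 195k, y = 237 − 146k; taking k = 2 gives the smaller pair x = 74, y = -55.
Check: 146·74 + 195·(-55) = 10804 − 10725 = 79. ✓

x = 74, y = -55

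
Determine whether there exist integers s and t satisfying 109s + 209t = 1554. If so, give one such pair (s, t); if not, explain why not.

109 and 209 are coprime, so 109s + 209t ranges over all of ℤ.
Run the Euclidean algorithm on 209 and 109: 209 = 1·109 + 100, 109 = 1·100 + 9, 100 = 11·9 + 1, 9 = 9·1 + 0.
Unwinding: 1 = 100 − 11·9 = 100 − 11·(109 − 1·100) = −11·109 + 12·100 = −11·109 + 12·(209 − 1·109) = 12·209 − 23·109, i.e. 109·(-23) + 209·12 = 1.
Multiplying through by 1554: s = (-23)·1554 = -35742, t = 12·1554 = 18648 is a solution.
The general solution is s = -35742 + 209k, t = 18648 − 109k; taking k = 172 gives the smaller pair s = 206, t = -100.
Indeed 109·206 + 209·(-100) = 22454 − 20900 = 1554.

s = 206, t = -100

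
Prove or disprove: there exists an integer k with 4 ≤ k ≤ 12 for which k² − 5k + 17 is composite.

The values for k = 4, 5, …, 12 are 13, 17, 23, 31, 41, 53, 67, 83, 101, and each of these is prime.
So no value in the range makes the expression composite.

No such integer k in that range exists.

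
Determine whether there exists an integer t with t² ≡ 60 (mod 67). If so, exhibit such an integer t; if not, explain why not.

t = 44

Take t = 44. Then 44² = 1936 = 28·67 + 60, so 44² ≡ 60 (mod 67).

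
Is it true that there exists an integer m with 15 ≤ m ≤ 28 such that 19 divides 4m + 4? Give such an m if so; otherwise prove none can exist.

m = 18

Scanning upward from m = 15 gives 64, 68, 72, none divisible by 19. m = 18 works, since 4·18 + 4 = 76 = 4·19.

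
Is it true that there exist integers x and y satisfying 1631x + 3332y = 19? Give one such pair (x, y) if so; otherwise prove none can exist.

gcd(1631, 3332) = 7, so every integer of the form 1631x + 3332y is a multiple of 7.
But 19 is not a multiple of 7 (it leaves remainder 5).
Therefore 1631x + 3332y = 19 has no solution in integers.

No such integers exist.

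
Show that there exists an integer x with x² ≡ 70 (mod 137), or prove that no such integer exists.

137 is prime, so by Euler's criterion 70 is a square mod 137 iff 70^((137−1)/2) = 70^68 ≡ 1 (mod 137).
Squaring successively (mod 137): 70^2 = 4900 ≡ 105; 70^4 ≡ 105² = 11025 ≡ 65; 70^8 ≡ 65² = 4225 ≡ 115; 70^16 ≡ 115² = 13225 ≡ 73; 70^32 ≡ 73² = 5329 ≡ 123; 70^64 ≡ 123² = 15129 ≡ 59.
Since 68 = 64 + 4, 70^68 ≡ 59 · 65; multiplying out mod 137: 59·65 = 3835 ≡ 136. Thus 70^68 ≡ 136 ≡ −1 (mod 137).
By Euler's criterion 70 is a quadratic non-residue mod 137: no x satisfies x² ≡ 70 (mod 137).

No such integer exists.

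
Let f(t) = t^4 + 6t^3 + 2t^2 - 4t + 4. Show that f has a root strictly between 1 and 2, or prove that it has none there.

f has no root in that interval.

The endpoint values f(1) = 9 and f(2) = 68 are both positive. Claim: f(t) > 0 for every t in (1, 2).
Substitute t = 1 + u, where 0 < u < 1 on the interval. Expanding, f(1 + u) = u^4 + 10u^3 + 26u^2 + 22u + 9.
All 5 nonzero coefficients of this polynomial in u are positive; hence for u > 0 the value is a sum of positive terms (the constant 9 among them).
Therefore f(t) > 0 throughout (1, 2), and f has no zero there.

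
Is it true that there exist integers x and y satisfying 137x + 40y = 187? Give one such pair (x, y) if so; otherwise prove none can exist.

137 and 40 are coprime, so 137x + 40y ranges over all of ℤ.
Dividing repeatedly: 137 = 3·40 + 17, 40 = 2·17 + 6, 17 = 2·6 + 5, 6 = 1·5 + 1, 5 = 5·1 + 0.
Back-substituting, 1 = 6 − 1·5 = 6 − (17 − 2·6) = −17 + 3·6 = −17 + 3·(40 − 2·17) = 3·40 − 7·17 = 3·40 − 7·(137 − 3·40) = −7·137 + 24·40; that is, 137·(-7) + 40·24 = 1.
Times 187: 137·(-1309) + 40·4488 = 187, so (-1309, 4488) solves it.
The general solution is x = -1309 + 40k, y = 4488 − 137k; taking k = 33 gives the smaller pair x = 11, y = -33.
Indeed 137·11 + 40·(-33) = 1507 − 1320 = 187.

x = 11, y = -33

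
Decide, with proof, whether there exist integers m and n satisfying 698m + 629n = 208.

Since gcd(698, 629) = 1, every integer is an integer combination of 698 and 629.
Euclidean algorithm: 698 = 1·629 + 69, 629 = 9·69 + 8, 69 = 8·8 + 5, 8 = 1·5 + 3, 5 = 1·3 + 2, 3 = 1·2 + 1, 2 = 2·1 + 0.
Working back up the chain: 1 = 3 − 1·2 = 3 − (5 − 1·3) = −5 + 2·3 = −5 + 2·(8 − 1·5) = 2·8 − 3·5 = 2·8 − 3·(69 − 8·8) = −3·69 + 26·8 = −3·69 + 26·(629 − 9·69) = 26·629 − 237·69 = 26·629 − 237·(698 − 1·629) = −237·698 + 263·629. So 698·(-237) + 629·263 = 1.
Times 208: 698·(-49296) + 629·54704 = 208, so (-49296, 54704) solves it.
Adding 79·629 to m and subtracting 79·698 from n gives the tidier solution (395, -438).
Indeed 698·395 + 629·(-438) = 275710 − 275502 = 208.

m = 395, n = -438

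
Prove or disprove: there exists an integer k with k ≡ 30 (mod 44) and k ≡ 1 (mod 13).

The moduli 44 and 13 are coprime, so by the Chinese Remainder Theorem a unique solution modulo 572 exists.
Any solution of the first congruence is k = 30 + 44t; substituting into the second, 44t ≡ 1 − 30 ≡ 10 (mod 13).
44 ≡ 5 (mod 13), so this reads 5t ≡ 10 (mod 13). To invert 5 modulo 13: 13 = 2·5 + 3, 5 = 1·3 + 2, 3 = 1·2 + 1, 2 = 2·1 + 0, and unwinding, 1 = 3 − 1·2 = 3 − (5 − 1·3) = −5 + 2·3 = −5 + 2·(13 − 2·5) = 2·13 − 5·5. Thus 5⁻¹ ≡ -5 ≡ 8 (mod 13).
Therefore t ≡ 8·10 = 80 ≡ 2 (mod 13).
Taking t = 2 gives k = 30 + 44·2 = 118.
Indeed 118 ≡ 30 (mod 44) and 118 ≡ 1 (mod 13).

k = 118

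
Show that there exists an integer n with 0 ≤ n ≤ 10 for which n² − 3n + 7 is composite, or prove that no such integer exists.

n = 6

At n = 6: 6² − 3·6 + 7 = 25 = 5·5, which is composite.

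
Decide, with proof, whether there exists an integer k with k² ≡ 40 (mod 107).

Take k = 19. Then 19² = 361 = 3·107 + 40, so 19² ≡ 40 (mod 107).

k = 19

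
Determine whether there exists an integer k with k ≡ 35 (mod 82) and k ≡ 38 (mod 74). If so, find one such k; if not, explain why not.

Reduce both congruences modulo 2, which divides 82 and 74: they say k ≡ 35 (mod 2) and k ≡ 38 (mod 2).
These are incompatible: 35 − 38 = -3 is not divisible by 2.
So no integer satisfies both congruences.

No, no such integer exists.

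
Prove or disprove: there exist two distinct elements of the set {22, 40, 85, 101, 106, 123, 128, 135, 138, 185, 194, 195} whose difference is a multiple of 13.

Two integers differ by a multiple of 13 exactly when they have the same residue mod 13. The residues are 22↦9, 40↦1, 85↦7, 101↦10, 106↦2, 123↦6, 128↦11, 135↦5, 138↦8, 185↦3, 194↦12, 195↦0.
These 12 residues are pairwise different, hence no difference of two elements is divisible by 13.

No such pair exists.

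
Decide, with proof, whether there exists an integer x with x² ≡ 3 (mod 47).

x = 12

Take x = 12. Then 12² = 144 = 3·47 + 3, so 12² ≡ 3 (mod 47).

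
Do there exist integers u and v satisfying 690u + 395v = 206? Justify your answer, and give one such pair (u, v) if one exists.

Any value of 690u + 395v is a multiple of gcd(690, 395) = 5.
But 206 is not a multiple of 5 (it leaves remainder 1).
Therefore 690u + 395v = 206 has no solution in integers.

No such integers exist.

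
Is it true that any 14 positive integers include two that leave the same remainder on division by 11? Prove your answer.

Each integer lies in one of the 11 residue classes modulo 11.
Placing 14 integers into 11 classes, some class receives at least two — say a and b.
So a and b have equal remainders mod 11, which is exactly what was to be shown.

Yes, this is always true.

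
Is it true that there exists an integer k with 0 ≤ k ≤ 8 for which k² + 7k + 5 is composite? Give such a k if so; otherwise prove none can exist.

k = 8

At k = 8: 8² + 7·8 + 5 = 125 = 5·25, which is composite.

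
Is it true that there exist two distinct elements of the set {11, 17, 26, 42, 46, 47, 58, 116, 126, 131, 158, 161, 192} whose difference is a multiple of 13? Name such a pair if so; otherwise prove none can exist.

No, no such pair exists.

Residues mod 13: 11↦11, 17↦4, 26↦0, 42↦3, 46↦7, 47↦8, 58↦6, 116↦12, 126↦9, 131↦1, 158↦2, 161↦5, 192↦10.
No residue repeats among the 13 elements, so no pair has difference ≡ 0 (mod 13).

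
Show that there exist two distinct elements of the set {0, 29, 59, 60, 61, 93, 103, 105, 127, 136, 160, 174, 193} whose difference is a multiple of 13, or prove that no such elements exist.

Reduce each element modulo 13: 0↦0, 29↦3, 59↦7, 60↦8, 61↦9, 93↦2, 103↦12, 105↦1, 127↦10, 136↦6, 160↦4, 174↦5, 193↦11.
No residue repeats among the 13 elements, so no pair has difference ≡ 0 (mod 13).

There is no such pair.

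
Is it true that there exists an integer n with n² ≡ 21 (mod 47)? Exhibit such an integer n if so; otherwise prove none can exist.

Take n = 16. Then 16² = 256 = 5·47 + 21, so 16² ≡ 21 (mod 47).

n = 16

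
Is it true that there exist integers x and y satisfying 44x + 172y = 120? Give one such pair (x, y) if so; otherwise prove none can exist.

Every value of 44x + 172y is a multiple of gcd(44, 172) = 4; since 4 ∣ 120, solutions exist.
Dividing through by 4 reduces the equation to 11x + 43y = 30.
Run the Euclidean algorithm on 43 and 11: 43 = 3·11 + 10, 11 = 1·10 + 1, 10 = 10·1 + 0.
Back-substituting, 1 = 11 − 1·10 = 11 − (43 − 3·11) = −43 + 4·11; that is, 11·4 + 43·(-1) = 1.
Scaling by 30 gives the particular solution (x, y) = (120, -30).
Subtracting 2·43 from x and adding 2·11 to y gives the tidier solution (34, -8).
Check: 44·34 + 172·(-8) = 1496 − 1376 = 120. ✓

x = 34, y = -8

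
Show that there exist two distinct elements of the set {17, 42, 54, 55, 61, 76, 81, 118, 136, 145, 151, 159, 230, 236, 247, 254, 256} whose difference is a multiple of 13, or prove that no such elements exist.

Both 42 and 55 leave remainder 3 on division by 13; their difference 13 = 1·13 is a multiple of 13.

42 and 55 are such a pair.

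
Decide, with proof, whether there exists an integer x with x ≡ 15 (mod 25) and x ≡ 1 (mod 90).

Reduce both congruences modulo 5, which divides 25 and 90: they say x ≡ 15 (mod 5) and x ≡ 1 (mod 5).
These are incompatible: 15 − 1 = 14 is not divisible by 5.
Hence the system has no solution.

No such integer exists.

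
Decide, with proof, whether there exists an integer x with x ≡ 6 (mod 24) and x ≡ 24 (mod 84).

There is no such integer.

Both moduli are multiples of 12 = gcd(24, 84), so any solution would satisfy x ≡ 6 and x ≡ 24 modulo 12 simultaneously.
However 6 ≡ 6 and 24 ≡ 0 (mod 12), and 6 ≠ 0.
Therefore no such x exists.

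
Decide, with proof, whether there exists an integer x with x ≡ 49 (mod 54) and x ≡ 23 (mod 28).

x = 751

gcd(54, 28) = 2. A simultaneous solution exists iff 49 ≡ 23 (mod 2); here 49 mod 2 = 1 = 23 mod 2, so it does.
Put x = 49 + 54t, so we need 54t ≡ 2 (mod 28), equivalently (divide by 2) 27t ≡ 1 (mod 14).
27 ≡ 13 (mod 14), so this reads 13t ≡ 1 (mod 14). To invert 13 modulo 14: 14 = 1·13 + 1, 13 = 13·1 + 0, and unwinding, 1 = 14 − 1·13. Thus 13⁻¹ ≡ -1 ≡ 13 (mod 14).
Therefore t ≡ 13·1 = 13 (mod 14).
Then x = 49 + 54·13 = 751.
Check: 751 mod 54 = 49, 751 mod 28 = 23. ✓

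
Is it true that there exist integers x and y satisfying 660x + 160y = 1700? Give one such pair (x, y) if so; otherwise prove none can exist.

x = 5, y = -10

gcd(660, 160) = 20, and 20 divides 1700, so integer solutions exist.
Dividing through by 20 reduces the equation to 33x + 8y = 85.
Euclidean algorithm: 33 = 4·8 + 1, 8 = 8·1 + 0.
Unwinding: 1 = 33 − 4·8, i.e. 33·1 + 8·(-4) = 1.
Scaling by 85 gives the particular solution (x, y) = (85, -340).
The general solution is x = 85 + 8k, y = -340 − 33k; taking k = -10 gives the smaller pair x = 5, y = -10.
Indeed 660·5 + 160·(-10) = 3300 − 1600 = 1700.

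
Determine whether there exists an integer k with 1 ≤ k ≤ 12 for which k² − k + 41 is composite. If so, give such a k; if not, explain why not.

No such integer k in that range exists.

The values for k = 1, 2, …, 12 are 41, 43, 47, 53, 61, 71, 83, 97, 113, 131, 151, 173, and each of these is prime.
So no value in the range makes the expression composite.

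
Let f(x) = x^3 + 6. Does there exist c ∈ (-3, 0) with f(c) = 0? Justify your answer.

f(-3) = -21 and f(0) = 6, which have opposite signs.
As a polynomial, f is continuous on every closed interval.
By the Intermediate Value Theorem, f takes the value 0 somewhere in the open interval.

Such a root exists.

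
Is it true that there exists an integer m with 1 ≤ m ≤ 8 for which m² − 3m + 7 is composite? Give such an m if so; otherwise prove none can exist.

At m = 7: 7² − 3·7 + 7 = 35 = 5·7, which is composite.

m = 7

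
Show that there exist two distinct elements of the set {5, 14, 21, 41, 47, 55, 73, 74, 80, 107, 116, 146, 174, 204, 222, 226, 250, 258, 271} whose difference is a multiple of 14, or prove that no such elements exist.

Yes: 5 and 47.

5 mod 14 = 5 and 47 mod 14 = 5, so 47 − 5 = 42 = 3·14.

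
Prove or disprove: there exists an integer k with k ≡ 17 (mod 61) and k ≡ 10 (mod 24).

k = 322

gcd(61, 24) = 1, so the Chinese Remainder Theorem guarantees exactly one residue class mod 1464 satisfying both.
Write k = 17 + 61t and require 17 + 61t ≡ 10 (mod 24), i.e. 61t ≡ 17 (mod 24).
61 ≡ 13 (mod 24), so this reads 13t ≡ 17 (mod 24). Since 13·13 = 169 = 7·24 + 1, the inverse of 13 mod 24 is 13.
Therefore t ≡ 13·17 = 221 ≡ 5 (mod 24).
With t = 5: k = 17 + 61·5 = 322.
Indeed 322 ≡ 17 (mod 61) and 322 ≡ 10 (mod 24).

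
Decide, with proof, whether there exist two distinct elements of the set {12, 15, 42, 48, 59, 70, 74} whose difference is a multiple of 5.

12 mod 5 = 2 and 42 mod 5 = 2, so 42 − 12 = 30 = 6·5.

12 and 42 are such a pair.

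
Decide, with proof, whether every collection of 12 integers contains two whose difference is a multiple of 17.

No, the set {41, 42, 43, 44, 45, 46, 47, 48, 49, 50, 51, 52} is a counterexample.

Consider the 12 integers 41, 42, …, 52. They lie in distinct residue classes modulo 17, since 12 ≤ 17.
No two share a residue, so no pair has difference divisible by 17; the claim fails for this set.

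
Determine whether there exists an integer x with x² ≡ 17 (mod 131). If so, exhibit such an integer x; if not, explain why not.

Apply Euler's criterion with the prime 131: 17 is a quadratic residue iff 17^65 ≡ 1 (mod 131), and a non-residue iff it is ≡ −1.
Repeated squaring mod 131: 17^2 = 289 ≡ 27; 17^4 ≡ 27² = 729 ≡ 74; 17^8 ≡ 74² = 5476 ≡ 105; 17^16 ≡ 105² = 11025 ≡ 21; 17^32 ≡ 21² = 441 ≡ 48; 17^64 ≡ 48² = 2304 ≡ 77.
Since 65 = 64 + 1, 17^65 ≡ 77 · 17; multiplying out mod 131: 77·17 = 1309 ≡ 130. Thus 17^65 ≡ 130 ≡ −1 (mod 131).
The value −1 means 17 is a non-residue modulo 131, so x² ≡ 17 (mod 131) is impossible.

There is no such integer.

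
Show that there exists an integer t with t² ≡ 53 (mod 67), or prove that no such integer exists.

No, no such integer exists.

67 is prime, so by Euler's criterion 53 is a square mod 67 iff 53^((67−1)/2) = 53^33 ≡ 1 (mod 67).
Squaring successively (mod 67): 53^2 = 2809 ≡ 62; 53^4 ≡ 62² = 3844 ≡ 25; 53^8 ≡ 25² = 625 ≡ 22; 53^16 ≡ 22² = 484 ≡ 15; 53^32 ≡ 15² = 225 ≡ 24.
Since 33 = 32 + 1, 53^33 ≡ 24 · 53; multiplying out mod 67: 24·53 = 1272 ≡ 66. Thus 53^33 ≡ 66 ≡ −1 (mod 67).
By Euler's criterion 53 is a quadratic non-residue mod 67: no t satisfies t² ≡ 53 (mod 67).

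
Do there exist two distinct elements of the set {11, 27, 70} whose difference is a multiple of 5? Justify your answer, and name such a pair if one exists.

There is no such pair.

Two integers differ by a multiple of 5 exactly when they have the same residue mod 5. The residues are 11↦1, 27↦2, 70↦0.
These 3 residues are pairwise different, hence no difference of two elements is divisible by 5.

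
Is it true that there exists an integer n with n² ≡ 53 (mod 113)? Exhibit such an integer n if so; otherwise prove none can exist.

n = 36

Take n = 36. Then 36² = 1296 = 11·113 + 53, so 36² ≡ 53 (mod 113).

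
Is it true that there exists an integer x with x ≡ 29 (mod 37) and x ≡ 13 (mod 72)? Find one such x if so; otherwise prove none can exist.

x = 2101

Since 37 and 72 share no common factor, CRT says the pair of congruences has a solution (unique mod 2664).
Any solution of the first congruence is x = 29 + 37t; substituting into the second, 37t ≡ 13 − 29 ≡ 56 (mod 72).
Note 37·37 = 1369 ≡ 1 (mod 72) (as 1369 − 1 = 19·72), so 37⁻¹ ≡ 37.
Multiplying by 37: t ≡ 37·56 = 2072 ≡ 56 (mod 72).
Taking t = 56 gives x = 29 + 37·56 = 2101.
Verify: 2101 = 56·37 + 29 and 2101 = 29·72 + 13. ✓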